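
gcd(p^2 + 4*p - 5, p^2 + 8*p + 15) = p + 5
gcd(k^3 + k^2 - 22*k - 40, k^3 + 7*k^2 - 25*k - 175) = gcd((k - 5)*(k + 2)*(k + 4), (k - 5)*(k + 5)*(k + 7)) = k - 5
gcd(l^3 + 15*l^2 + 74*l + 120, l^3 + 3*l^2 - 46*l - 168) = l^2 + 10*l + 24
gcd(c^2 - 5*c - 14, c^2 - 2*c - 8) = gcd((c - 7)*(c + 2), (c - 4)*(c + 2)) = c + 2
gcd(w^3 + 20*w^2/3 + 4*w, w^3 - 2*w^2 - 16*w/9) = w^2 + 2*w/3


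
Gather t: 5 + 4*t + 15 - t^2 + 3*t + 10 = -t^2 + 7*t + 30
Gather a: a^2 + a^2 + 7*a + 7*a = 2*a^2 + 14*a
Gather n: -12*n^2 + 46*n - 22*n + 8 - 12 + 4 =-12*n^2 + 24*n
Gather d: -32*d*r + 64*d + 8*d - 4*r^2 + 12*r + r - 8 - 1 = d*(72 - 32*r) - 4*r^2 + 13*r - 9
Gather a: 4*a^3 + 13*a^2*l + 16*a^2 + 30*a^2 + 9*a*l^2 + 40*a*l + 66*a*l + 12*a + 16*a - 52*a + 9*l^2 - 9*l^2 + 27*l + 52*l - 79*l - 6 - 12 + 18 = 4*a^3 + a^2*(13*l + 46) + a*(9*l^2 + 106*l - 24)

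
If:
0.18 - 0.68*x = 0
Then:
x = 0.26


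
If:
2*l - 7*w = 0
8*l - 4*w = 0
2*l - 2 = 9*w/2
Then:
No Solution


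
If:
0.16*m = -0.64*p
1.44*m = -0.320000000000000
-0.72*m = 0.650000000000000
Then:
No Solution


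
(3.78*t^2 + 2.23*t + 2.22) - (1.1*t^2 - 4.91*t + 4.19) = 2.68*t^2 + 7.14*t - 1.97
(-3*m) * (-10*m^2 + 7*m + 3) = 30*m^3 - 21*m^2 - 9*m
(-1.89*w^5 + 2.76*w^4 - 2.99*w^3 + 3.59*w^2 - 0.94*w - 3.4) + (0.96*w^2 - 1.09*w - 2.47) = -1.89*w^5 + 2.76*w^4 - 2.99*w^3 + 4.55*w^2 - 2.03*w - 5.87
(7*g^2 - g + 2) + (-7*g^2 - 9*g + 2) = 4 - 10*g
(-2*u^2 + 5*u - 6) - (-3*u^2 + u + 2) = u^2 + 4*u - 8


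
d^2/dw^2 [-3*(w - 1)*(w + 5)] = -6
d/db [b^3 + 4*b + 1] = 3*b^2 + 4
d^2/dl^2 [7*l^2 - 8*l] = 14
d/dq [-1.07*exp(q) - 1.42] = -1.07*exp(q)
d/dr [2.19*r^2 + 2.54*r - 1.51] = 4.38*r + 2.54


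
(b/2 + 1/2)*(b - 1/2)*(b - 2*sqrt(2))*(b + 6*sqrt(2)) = b^4/2 + b^3/4 + 2*sqrt(2)*b^3 - 49*b^2/4 + sqrt(2)*b^2 - 6*b - sqrt(2)*b + 6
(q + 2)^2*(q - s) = q^3 - q^2*s + 4*q^2 - 4*q*s + 4*q - 4*s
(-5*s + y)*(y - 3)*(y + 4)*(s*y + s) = -5*s^2*y^3 - 10*s^2*y^2 + 55*s^2*y + 60*s^2 + s*y^4 + 2*s*y^3 - 11*s*y^2 - 12*s*y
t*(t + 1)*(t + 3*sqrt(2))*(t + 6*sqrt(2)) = t^4 + t^3 + 9*sqrt(2)*t^3 + 9*sqrt(2)*t^2 + 36*t^2 + 36*t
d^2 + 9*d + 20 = (d + 4)*(d + 5)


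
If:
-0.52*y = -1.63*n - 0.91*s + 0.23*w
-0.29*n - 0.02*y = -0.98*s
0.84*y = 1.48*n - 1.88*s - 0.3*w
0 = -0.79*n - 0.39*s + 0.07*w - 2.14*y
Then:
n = 0.00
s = 0.00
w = 0.00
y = 0.00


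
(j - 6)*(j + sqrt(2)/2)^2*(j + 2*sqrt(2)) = j^4 - 6*j^3 + 3*sqrt(2)*j^3 - 18*sqrt(2)*j^2 + 9*j^2/2 - 27*j + sqrt(2)*j - 6*sqrt(2)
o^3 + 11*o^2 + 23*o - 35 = (o - 1)*(o + 5)*(o + 7)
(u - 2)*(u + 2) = u^2 - 4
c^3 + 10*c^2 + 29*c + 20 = (c + 1)*(c + 4)*(c + 5)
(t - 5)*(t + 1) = t^2 - 4*t - 5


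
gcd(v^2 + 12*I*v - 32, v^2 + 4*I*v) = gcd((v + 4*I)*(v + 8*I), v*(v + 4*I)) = v + 4*I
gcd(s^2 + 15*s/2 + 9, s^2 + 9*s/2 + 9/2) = s + 3/2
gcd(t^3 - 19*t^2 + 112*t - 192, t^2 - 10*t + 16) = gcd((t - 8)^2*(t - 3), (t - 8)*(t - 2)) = t - 8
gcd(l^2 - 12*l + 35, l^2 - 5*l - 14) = l - 7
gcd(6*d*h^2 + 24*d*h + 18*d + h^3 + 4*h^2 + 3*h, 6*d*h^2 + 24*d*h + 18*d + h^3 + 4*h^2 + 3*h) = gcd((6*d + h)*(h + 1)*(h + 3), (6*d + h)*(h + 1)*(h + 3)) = 6*d*h^2 + 24*d*h + 18*d + h^3 + 4*h^2 + 3*h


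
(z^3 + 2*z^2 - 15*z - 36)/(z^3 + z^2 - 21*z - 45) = (z - 4)/(z - 5)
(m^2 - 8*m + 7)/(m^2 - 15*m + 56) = (m - 1)/(m - 8)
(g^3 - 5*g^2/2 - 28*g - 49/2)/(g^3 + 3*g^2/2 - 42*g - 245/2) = (g + 1)/(g + 5)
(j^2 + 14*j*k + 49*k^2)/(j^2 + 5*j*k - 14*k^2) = (j + 7*k)/(j - 2*k)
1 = 1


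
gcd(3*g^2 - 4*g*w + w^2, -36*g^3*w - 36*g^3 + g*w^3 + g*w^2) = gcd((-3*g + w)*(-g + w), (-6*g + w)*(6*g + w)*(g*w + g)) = 1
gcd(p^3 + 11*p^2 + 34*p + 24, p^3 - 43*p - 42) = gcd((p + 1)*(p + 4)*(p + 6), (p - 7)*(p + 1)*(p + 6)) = p^2 + 7*p + 6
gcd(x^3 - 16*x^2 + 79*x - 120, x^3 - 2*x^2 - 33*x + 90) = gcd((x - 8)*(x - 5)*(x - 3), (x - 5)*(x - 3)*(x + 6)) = x^2 - 8*x + 15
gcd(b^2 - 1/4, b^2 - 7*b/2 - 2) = b + 1/2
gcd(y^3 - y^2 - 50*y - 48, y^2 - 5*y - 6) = y + 1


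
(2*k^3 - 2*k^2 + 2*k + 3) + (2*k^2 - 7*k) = 2*k^3 - 5*k + 3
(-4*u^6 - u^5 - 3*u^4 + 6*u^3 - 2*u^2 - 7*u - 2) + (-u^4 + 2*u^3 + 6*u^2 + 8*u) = -4*u^6 - u^5 - 4*u^4 + 8*u^3 + 4*u^2 + u - 2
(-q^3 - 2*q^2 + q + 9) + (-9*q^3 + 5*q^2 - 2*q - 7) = -10*q^3 + 3*q^2 - q + 2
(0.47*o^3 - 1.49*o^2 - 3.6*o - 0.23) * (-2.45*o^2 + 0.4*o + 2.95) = -1.1515*o^5 + 3.8385*o^4 + 9.6105*o^3 - 5.272*o^2 - 10.712*o - 0.6785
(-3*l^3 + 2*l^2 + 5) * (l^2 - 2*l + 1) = -3*l^5 + 8*l^4 - 7*l^3 + 7*l^2 - 10*l + 5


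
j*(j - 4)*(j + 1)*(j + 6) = j^4 + 3*j^3 - 22*j^2 - 24*j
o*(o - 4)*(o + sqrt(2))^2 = o^4 - 4*o^3 + 2*sqrt(2)*o^3 - 8*sqrt(2)*o^2 + 2*o^2 - 8*o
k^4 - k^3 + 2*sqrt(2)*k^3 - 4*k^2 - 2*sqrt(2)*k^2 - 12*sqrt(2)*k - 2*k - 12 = (k - 3)*(k + 2)*(k + sqrt(2))^2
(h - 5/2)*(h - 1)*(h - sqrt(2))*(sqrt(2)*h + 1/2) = sqrt(2)*h^4 - 7*sqrt(2)*h^3/2 - 3*h^3/2 + 2*sqrt(2)*h^2 + 21*h^2/4 - 15*h/4 + 7*sqrt(2)*h/4 - 5*sqrt(2)/4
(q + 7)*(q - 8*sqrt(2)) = q^2 - 8*sqrt(2)*q + 7*q - 56*sqrt(2)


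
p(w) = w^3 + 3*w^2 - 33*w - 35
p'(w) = 3*w^2 + 6*w - 33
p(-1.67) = 23.82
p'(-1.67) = -34.65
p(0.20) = -41.47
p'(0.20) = -31.68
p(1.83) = -79.21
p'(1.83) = -11.97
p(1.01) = -64.24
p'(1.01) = -23.88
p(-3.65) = 76.79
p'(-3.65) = -14.93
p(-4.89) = 81.18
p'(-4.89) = 9.40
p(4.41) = -36.42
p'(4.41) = 51.80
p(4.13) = -49.67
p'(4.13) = 42.95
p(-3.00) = 64.00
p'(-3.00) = -24.00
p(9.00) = 640.00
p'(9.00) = 264.00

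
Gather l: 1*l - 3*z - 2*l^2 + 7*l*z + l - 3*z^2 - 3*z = -2*l^2 + l*(7*z + 2) - 3*z^2 - 6*z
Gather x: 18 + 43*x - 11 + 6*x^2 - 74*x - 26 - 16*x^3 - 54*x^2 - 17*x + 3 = -16*x^3 - 48*x^2 - 48*x - 16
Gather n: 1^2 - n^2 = 1 - n^2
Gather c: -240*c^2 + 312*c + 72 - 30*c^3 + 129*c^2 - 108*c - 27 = -30*c^3 - 111*c^2 + 204*c + 45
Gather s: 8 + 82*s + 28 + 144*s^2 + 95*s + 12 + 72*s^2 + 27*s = 216*s^2 + 204*s + 48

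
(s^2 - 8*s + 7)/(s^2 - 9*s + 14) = (s - 1)/(s - 2)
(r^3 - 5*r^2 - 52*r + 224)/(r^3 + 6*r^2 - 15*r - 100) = (r^2 - r - 56)/(r^2 + 10*r + 25)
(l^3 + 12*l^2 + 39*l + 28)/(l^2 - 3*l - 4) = (l^2 + 11*l + 28)/(l - 4)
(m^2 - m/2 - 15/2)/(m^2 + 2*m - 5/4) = 2*(m - 3)/(2*m - 1)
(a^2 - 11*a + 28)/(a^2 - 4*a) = (a - 7)/a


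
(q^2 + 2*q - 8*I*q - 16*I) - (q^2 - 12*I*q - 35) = 2*q + 4*I*q + 35 - 16*I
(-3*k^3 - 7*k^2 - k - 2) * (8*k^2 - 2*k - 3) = -24*k^5 - 50*k^4 + 15*k^3 + 7*k^2 + 7*k + 6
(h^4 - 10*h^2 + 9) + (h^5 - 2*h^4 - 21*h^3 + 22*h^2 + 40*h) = h^5 - h^4 - 21*h^3 + 12*h^2 + 40*h + 9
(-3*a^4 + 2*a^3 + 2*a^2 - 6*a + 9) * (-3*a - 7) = 9*a^5 + 15*a^4 - 20*a^3 + 4*a^2 + 15*a - 63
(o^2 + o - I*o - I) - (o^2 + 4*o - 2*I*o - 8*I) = -3*o + I*o + 7*I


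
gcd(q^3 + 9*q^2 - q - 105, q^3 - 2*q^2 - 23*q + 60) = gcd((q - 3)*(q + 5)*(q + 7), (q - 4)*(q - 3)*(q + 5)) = q^2 + 2*q - 15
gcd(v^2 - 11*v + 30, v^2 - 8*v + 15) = v - 5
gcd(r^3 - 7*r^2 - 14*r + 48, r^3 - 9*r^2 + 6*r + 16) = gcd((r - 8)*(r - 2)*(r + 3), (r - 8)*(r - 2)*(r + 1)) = r^2 - 10*r + 16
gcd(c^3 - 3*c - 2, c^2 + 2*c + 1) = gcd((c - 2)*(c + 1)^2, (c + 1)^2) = c^2 + 2*c + 1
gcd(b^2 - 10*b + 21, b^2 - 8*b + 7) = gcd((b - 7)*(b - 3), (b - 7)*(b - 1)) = b - 7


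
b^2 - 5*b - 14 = (b - 7)*(b + 2)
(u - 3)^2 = u^2 - 6*u + 9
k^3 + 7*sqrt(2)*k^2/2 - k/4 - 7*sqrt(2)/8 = (k - 1/2)*(k + 1/2)*(k + 7*sqrt(2)/2)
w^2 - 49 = (w - 7)*(w + 7)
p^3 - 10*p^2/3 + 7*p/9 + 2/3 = (p - 3)*(p - 2/3)*(p + 1/3)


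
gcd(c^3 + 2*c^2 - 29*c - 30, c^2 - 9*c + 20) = c - 5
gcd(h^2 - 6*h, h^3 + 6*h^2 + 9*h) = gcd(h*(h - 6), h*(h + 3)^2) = h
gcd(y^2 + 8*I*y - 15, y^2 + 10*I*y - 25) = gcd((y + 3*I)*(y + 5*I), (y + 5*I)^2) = y + 5*I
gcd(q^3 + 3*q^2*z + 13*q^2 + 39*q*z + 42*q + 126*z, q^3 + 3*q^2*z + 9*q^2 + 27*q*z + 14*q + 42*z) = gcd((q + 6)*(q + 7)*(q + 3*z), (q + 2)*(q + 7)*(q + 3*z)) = q^2 + 3*q*z + 7*q + 21*z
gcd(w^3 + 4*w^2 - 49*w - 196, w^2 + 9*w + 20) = w + 4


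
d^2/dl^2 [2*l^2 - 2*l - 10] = 4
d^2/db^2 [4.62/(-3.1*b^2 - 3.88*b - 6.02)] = (88.7964*b^2 + 111.13872*b - 4.62*(6.2*b + 3.88)*(12.4*b + 7.76) + 172.43688)/(3.1*b^2 + 3.88*b + 6.02)^3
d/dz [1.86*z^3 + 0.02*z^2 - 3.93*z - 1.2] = 5.58*z^2 + 0.04*z - 3.93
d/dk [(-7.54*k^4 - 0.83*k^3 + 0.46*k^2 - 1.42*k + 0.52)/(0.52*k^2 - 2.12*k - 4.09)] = (-7.8416*k^5 + 47.5228*k^4 + 126.8736*k^3 + 9.9473*k^2 - 4.3036*k + 6.9102)/(0.2704*k^4 - 2.2048*k^3 + 0.240800000000001*k^2 + 17.3416*k + 16.7281)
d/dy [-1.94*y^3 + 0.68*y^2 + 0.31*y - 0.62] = -5.82*y^2 + 1.36*y + 0.31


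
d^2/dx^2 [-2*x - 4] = 0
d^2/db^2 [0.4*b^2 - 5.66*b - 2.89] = 0.800000000000000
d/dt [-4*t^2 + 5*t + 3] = 5 - 8*t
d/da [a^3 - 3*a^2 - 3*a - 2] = 3*a^2 - 6*a - 3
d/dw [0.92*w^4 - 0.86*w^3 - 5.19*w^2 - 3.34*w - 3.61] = 3.68*w^3 - 2.58*w^2 - 10.38*w - 3.34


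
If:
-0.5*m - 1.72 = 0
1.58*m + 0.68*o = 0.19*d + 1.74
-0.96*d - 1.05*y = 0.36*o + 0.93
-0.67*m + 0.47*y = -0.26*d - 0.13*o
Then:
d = 8.74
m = -3.44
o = 12.99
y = -13.33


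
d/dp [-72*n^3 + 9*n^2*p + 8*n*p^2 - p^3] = 9*n^2 + 16*n*p - 3*p^2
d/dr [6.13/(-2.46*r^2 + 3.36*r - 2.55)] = (30.1596*r - 20.5968)/(2.46*r^2 - 3.36*r + 2.55)^2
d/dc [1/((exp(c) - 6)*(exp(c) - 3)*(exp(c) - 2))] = (-(exp(c) - 6)*(exp(c) - 3) - (exp(c) - 6)*(exp(c) - 2) - (exp(c) - 3)*(exp(c) - 2))*exp(c)/((exp(c) - 6)^2*(exp(c) - 3)^2*(exp(c) - 2)^2)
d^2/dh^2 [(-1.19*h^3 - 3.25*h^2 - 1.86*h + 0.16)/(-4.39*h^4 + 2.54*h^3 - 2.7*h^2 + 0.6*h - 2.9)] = (45.867598*h^9 + 375.80595*h^8 + 128.086152*h^7 - 368.417196*h^6 - 13.9505039999998*h^5 - 1011.213072*h^4 - 104.99704*h^3 + 15.2826*h^2 - 32.85156*h + 63.5282)/(84.604519*h^12 - 146.853402*h^11 + 241.071582*h^10 - 231.716564*h^9 + 356.07669*h^8 - 303.85392*h^7 + 311.48412*h^6 - 181.026*h^5 + 203.6163*h^4 - 92.4882*h^3 + 71.253*h^2 - 15.138*h + 24.389)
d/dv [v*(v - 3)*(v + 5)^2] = 4*v^3 + 21*v^2 - 10*v - 75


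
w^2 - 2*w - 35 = (w - 7)*(w + 5)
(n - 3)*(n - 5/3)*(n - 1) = n^3 - 17*n^2/3 + 29*n/3 - 5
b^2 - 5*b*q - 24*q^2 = (b - 8*q)*(b + 3*q)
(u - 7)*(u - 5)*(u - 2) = u^3 - 14*u^2 + 59*u - 70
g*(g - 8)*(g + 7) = g^3 - g^2 - 56*g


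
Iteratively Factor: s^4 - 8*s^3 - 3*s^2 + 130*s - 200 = (s - 2)*(s^3 - 6*s^2 - 15*s + 100) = (s - 2)*(s + 4)*(s^2 - 10*s + 25) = (s - 5)*(s - 2)*(s + 4)*(s - 5)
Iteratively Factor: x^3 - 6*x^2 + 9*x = (x)*(x^2 - 6*x + 9) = x*(x - 3)*(x - 3)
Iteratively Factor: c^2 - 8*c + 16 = (c - 4)*(c - 4)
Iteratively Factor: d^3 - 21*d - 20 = (d - 5)*(d^2 + 5*d + 4) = (d - 5)*(d + 4)*(d + 1)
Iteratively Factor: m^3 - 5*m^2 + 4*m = (m - 4)*(m^2 - m) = (m - 4)*(m - 1)*(m)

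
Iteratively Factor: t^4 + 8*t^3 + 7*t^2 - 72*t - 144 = (t - 3)*(t^3 + 11*t^2 + 40*t + 48) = (t - 3)*(t + 3)*(t^2 + 8*t + 16) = (t - 3)*(t + 3)*(t + 4)*(t + 4)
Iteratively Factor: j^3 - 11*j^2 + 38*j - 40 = (j - 5)*(j^2 - 6*j + 8) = (j - 5)*(j - 4)*(j - 2)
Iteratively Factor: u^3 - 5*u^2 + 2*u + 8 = (u + 1)*(u^2 - 6*u + 8) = (u - 4)*(u + 1)*(u - 2)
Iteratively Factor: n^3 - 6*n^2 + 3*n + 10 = (n + 1)*(n^2 - 7*n + 10) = (n - 2)*(n + 1)*(n - 5)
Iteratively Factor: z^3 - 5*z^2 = (z)*(z^2 - 5*z) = z^2*(z - 5)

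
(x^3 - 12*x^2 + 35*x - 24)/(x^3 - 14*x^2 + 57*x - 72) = (x - 1)/(x - 3)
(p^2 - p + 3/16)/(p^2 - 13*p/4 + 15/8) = (4*p - 1)/(2*(2*p - 5))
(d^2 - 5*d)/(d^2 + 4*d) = (d - 5)/(d + 4)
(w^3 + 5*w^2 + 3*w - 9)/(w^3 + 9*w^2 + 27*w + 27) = (w - 1)/(w + 3)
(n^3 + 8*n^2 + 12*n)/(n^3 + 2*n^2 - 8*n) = (n^2 + 8*n + 12)/(n^2 + 2*n - 8)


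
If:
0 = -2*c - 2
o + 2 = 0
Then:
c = -1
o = -2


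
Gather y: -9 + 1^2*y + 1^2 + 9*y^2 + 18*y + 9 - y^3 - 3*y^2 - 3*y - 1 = -y^3 + 6*y^2 + 16*y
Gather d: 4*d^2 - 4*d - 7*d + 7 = 4*d^2 - 11*d + 7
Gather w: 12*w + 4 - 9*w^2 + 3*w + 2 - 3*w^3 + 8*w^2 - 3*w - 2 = -3*w^3 - w^2 + 12*w + 4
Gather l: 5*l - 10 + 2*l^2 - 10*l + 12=2*l^2 - 5*l + 2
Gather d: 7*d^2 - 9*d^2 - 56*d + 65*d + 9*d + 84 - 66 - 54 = -2*d^2 + 18*d - 36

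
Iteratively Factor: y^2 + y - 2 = (y - 1)*(y + 2)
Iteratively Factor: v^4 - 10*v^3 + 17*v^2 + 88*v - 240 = (v - 4)*(v^3 - 6*v^2 - 7*v + 60) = (v - 5)*(v - 4)*(v^2 - v - 12) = (v - 5)*(v - 4)*(v + 3)*(v - 4)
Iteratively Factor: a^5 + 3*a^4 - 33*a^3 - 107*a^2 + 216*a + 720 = (a + 4)*(a^4 - a^3 - 29*a^2 + 9*a + 180) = (a - 3)*(a + 4)*(a^3 + 2*a^2 - 23*a - 60) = (a - 5)*(a - 3)*(a + 4)*(a^2 + 7*a + 12) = (a - 5)*(a - 3)*(a + 4)^2*(a + 3)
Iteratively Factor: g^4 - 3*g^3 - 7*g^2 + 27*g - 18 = (g - 2)*(g^3 - g^2 - 9*g + 9) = (g - 3)*(g - 2)*(g^2 + 2*g - 3) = (g - 3)*(g - 2)*(g + 3)*(g - 1)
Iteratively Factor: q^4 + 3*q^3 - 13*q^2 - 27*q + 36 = (q - 3)*(q^3 + 6*q^2 + 5*q - 12) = (q - 3)*(q + 3)*(q^2 + 3*q - 4) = (q - 3)*(q + 3)*(q + 4)*(q - 1)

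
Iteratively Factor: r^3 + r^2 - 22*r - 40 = (r + 4)*(r^2 - 3*r - 10) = (r - 5)*(r + 4)*(r + 2)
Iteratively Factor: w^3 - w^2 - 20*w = (w - 5)*(w^2 + 4*w) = w*(w - 5)*(w + 4)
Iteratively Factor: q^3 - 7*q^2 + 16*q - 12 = (q - 2)*(q^2 - 5*q + 6) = (q - 2)^2*(q - 3)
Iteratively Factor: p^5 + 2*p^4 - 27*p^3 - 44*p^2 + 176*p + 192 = (p - 4)*(p^4 + 6*p^3 - 3*p^2 - 56*p - 48) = (p - 4)*(p + 4)*(p^3 + 2*p^2 - 11*p - 12) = (p - 4)*(p + 4)^2*(p^2 - 2*p - 3) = (p - 4)*(p + 1)*(p + 4)^2*(p - 3)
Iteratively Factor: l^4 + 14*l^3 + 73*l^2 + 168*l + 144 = (l + 4)*(l^3 + 10*l^2 + 33*l + 36) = (l + 4)^2*(l^2 + 6*l + 9) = (l + 3)*(l + 4)^2*(l + 3)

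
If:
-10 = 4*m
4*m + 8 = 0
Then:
No Solution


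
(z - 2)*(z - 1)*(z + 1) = z^3 - 2*z^2 - z + 2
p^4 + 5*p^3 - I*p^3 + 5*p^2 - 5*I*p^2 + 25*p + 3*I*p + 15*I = (p + 5)*(p - 3*I)*(p + I)^2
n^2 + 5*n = n*(n + 5)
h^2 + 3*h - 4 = (h - 1)*(h + 4)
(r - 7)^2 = r^2 - 14*r + 49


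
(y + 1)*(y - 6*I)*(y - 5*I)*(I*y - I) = I*y^4 + 11*y^3 - 31*I*y^2 - 11*y + 30*I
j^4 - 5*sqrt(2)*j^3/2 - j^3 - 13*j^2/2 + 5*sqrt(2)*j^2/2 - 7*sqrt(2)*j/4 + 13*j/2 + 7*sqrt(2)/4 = (j - 1)*(j - 7*sqrt(2)/2)*(j + sqrt(2)/2)^2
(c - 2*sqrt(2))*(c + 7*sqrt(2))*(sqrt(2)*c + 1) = sqrt(2)*c^3 + 11*c^2 - 23*sqrt(2)*c - 28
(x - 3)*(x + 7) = x^2 + 4*x - 21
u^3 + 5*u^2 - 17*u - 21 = (u - 3)*(u + 1)*(u + 7)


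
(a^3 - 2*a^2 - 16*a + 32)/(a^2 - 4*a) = a + 2 - 8/a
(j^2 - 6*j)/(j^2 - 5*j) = (j - 6)/(j - 5)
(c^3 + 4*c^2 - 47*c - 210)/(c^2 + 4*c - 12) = (c^2 - 2*c - 35)/(c - 2)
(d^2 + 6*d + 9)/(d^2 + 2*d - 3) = (d + 3)/(d - 1)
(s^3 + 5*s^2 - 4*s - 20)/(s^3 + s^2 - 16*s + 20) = (s + 2)/(s - 2)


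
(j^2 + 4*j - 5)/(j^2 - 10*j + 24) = (j^2 + 4*j - 5)/(j^2 - 10*j + 24)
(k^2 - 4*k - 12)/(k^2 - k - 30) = (k + 2)/(k + 5)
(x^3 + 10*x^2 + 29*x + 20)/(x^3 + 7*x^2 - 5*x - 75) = (x^2 + 5*x + 4)/(x^2 + 2*x - 15)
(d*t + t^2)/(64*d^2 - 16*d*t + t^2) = t*(d + t)/(64*d^2 - 16*d*t + t^2)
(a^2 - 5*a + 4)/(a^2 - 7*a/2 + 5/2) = 2*(a - 4)/(2*a - 5)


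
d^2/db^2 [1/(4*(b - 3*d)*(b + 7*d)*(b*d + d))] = ((b + 1)^2*(b - 3*d)^2 + (b + 1)^2*(b - 3*d)*(b + 7*d) + (b + 1)^2*(b + 7*d)^2 + (b + 1)*(b - 3*d)^2*(b + 7*d) + (b + 1)*(b - 3*d)*(b + 7*d)^2 + (b - 3*d)^2*(b + 7*d)^2)/(2*d*(b + 1)^3*(b - 3*d)^3*(b + 7*d)^3)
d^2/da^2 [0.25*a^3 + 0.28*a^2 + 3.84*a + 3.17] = 1.5*a + 0.56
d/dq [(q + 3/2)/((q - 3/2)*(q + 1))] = (-4*q^2 - 12*q - 3)/(4*q^4 - 4*q^3 - 11*q^2 + 6*q + 9)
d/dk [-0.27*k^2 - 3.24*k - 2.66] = -0.54*k - 3.24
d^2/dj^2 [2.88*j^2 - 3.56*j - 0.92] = 5.76000000000000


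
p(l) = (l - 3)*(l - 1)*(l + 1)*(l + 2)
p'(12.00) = 6313.00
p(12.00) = 18018.00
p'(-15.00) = -13964.00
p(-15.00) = 52416.00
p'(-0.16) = 3.15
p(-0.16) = 5.67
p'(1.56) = -12.96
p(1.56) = -7.35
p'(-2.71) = -62.70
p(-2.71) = 25.72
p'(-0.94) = 8.19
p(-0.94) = 0.49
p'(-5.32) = -611.70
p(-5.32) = 754.16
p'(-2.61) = -54.01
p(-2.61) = 19.89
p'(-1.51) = 1.53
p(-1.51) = -2.83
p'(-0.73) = 8.07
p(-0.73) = 2.21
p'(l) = (l - 3)*(l - 1)*(l + 1) + (l - 3)*(l - 1)*(l + 2) + (l - 3)*(l + 1)*(l + 2) + (l - 1)*(l + 1)*(l + 2)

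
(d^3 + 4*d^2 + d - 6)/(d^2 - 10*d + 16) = (d^3 + 4*d^2 + d - 6)/(d^2 - 10*d + 16)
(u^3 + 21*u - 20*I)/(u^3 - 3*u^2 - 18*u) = (-u^3 - 21*u + 20*I)/(u*(-u^2 + 3*u + 18))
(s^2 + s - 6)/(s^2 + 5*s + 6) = (s - 2)/(s + 2)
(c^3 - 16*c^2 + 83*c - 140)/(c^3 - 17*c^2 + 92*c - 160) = (c - 7)/(c - 8)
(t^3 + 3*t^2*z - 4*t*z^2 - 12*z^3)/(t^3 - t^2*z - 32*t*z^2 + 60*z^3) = (-t^2 - 5*t*z - 6*z^2)/(-t^2 - t*z + 30*z^2)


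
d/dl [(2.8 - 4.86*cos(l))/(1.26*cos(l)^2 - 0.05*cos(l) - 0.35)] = (-6.1236*cos(l)^2 + 7.056*cos(l) - 1.841)*sin(l)/(1.5876*cos(l)^4 - 0.126*cos(l)^3 - 0.8795*cos(l)^2 + 0.035*cos(l) + 0.1225)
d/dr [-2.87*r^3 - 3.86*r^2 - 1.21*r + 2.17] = -8.61*r^2 - 7.72*r - 1.21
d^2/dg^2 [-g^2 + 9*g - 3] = -2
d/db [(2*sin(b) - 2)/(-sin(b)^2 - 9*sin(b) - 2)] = 2*(sin(b)^2 - 2*sin(b) - 11)*cos(b)/(sin(b)^2 + 9*sin(b) + 2)^2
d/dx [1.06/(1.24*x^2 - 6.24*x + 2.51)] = (6.6144 - 2.6288*x)/(1.24*x^2 - 6.24*x + 2.51)^2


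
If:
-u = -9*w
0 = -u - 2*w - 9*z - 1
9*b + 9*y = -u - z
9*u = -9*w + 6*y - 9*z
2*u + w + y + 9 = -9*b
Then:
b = -21011/15246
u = 846/847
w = 94/847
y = 2193/1694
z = -19/77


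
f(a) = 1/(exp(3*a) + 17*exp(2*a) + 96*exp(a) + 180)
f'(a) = (-3*exp(3*a) - 34*exp(2*a) - 96*exp(a))/(exp(3*a) + 17*exp(2*a) + 96*exp(a) + 180)^2 = (-3*exp(2*a) - 34*exp(a) - 96)*exp(a)/(exp(3*a) + 17*exp(2*a) + 96*exp(a) + 180)^2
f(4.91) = 0.00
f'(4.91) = -0.00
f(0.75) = 0.00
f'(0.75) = -0.00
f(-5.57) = 0.01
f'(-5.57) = -0.00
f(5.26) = 0.00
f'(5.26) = -0.00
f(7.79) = 0.00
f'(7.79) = -0.00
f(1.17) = 0.00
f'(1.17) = -0.00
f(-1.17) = 0.00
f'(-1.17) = -0.00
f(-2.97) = 0.01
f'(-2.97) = -0.00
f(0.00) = 0.00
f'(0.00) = 0.00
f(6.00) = 0.00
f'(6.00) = 0.00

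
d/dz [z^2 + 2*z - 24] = 2*z + 2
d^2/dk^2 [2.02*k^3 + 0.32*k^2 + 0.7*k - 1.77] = 12.12*k + 0.64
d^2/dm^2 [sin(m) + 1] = -sin(m)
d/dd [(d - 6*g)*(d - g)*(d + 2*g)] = 3*d^2 - 10*d*g - 8*g^2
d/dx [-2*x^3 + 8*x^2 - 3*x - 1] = -6*x^2 + 16*x - 3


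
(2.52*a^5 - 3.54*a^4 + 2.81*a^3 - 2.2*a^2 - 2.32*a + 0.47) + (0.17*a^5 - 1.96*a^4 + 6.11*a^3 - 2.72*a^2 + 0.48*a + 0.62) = 2.69*a^5 - 5.5*a^4 + 8.92*a^3 - 4.92*a^2 - 1.84*a + 1.09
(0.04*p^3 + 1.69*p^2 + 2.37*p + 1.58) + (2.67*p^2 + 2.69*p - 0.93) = 0.04*p^3 + 4.36*p^2 + 5.06*p + 0.65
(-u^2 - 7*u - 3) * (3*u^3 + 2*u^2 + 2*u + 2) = -3*u^5 - 23*u^4 - 25*u^3 - 22*u^2 - 20*u - 6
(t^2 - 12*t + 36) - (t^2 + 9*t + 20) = 16 - 21*t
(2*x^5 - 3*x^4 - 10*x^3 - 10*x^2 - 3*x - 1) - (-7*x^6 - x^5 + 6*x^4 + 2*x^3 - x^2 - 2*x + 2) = 7*x^6 + 3*x^5 - 9*x^4 - 12*x^3 - 9*x^2 - x - 3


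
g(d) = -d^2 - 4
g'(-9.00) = 18.00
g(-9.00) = -85.00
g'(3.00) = -6.00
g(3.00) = -13.00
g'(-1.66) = 3.32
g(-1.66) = -6.76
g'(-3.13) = 6.26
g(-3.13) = -13.80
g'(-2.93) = 5.86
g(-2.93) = -12.58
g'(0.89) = -1.78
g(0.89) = -4.79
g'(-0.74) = 1.48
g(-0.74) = -4.55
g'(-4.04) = 8.08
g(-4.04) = -20.32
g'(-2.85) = 5.70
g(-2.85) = -12.12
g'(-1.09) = 2.18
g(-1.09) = -5.19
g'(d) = -2*d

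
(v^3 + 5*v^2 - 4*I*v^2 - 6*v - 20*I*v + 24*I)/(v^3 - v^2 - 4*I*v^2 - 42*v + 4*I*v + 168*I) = (v - 1)/(v - 7)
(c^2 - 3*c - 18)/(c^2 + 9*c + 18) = (c - 6)/(c + 6)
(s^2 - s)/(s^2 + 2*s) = (s - 1)/(s + 2)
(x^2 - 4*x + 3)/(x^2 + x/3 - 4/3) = 3*(x - 3)/(3*x + 4)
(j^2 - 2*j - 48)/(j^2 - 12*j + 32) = (j + 6)/(j - 4)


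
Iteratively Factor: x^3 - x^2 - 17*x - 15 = (x + 3)*(x^2 - 4*x - 5) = (x + 1)*(x + 3)*(x - 5)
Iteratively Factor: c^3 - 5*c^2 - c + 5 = (c + 1)*(c^2 - 6*c + 5) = (c - 1)*(c + 1)*(c - 5)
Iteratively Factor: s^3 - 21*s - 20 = (s + 1)*(s^2 - s - 20) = (s + 1)*(s + 4)*(s - 5)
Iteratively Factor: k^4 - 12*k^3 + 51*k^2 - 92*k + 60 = (k - 5)*(k^3 - 7*k^2 + 16*k - 12) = (k - 5)*(k - 3)*(k^2 - 4*k + 4) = (k - 5)*(k - 3)*(k - 2)*(k - 2)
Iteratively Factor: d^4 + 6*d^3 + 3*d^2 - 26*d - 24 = (d + 1)*(d^3 + 5*d^2 - 2*d - 24) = (d + 1)*(d + 3)*(d^2 + 2*d - 8) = (d - 2)*(d + 1)*(d + 3)*(d + 4)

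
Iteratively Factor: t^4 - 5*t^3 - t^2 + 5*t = (t - 1)*(t^3 - 4*t^2 - 5*t) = (t - 1)*(t + 1)*(t^2 - 5*t) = (t - 5)*(t - 1)*(t + 1)*(t)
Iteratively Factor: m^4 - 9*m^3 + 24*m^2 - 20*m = (m)*(m^3 - 9*m^2 + 24*m - 20) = m*(m - 2)*(m^2 - 7*m + 10) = m*(m - 2)^2*(m - 5)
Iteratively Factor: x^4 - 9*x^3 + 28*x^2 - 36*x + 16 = (x - 1)*(x^3 - 8*x^2 + 20*x - 16) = (x - 4)*(x - 1)*(x^2 - 4*x + 4) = (x - 4)*(x - 2)*(x - 1)*(x - 2)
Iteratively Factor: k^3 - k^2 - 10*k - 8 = (k - 4)*(k^2 + 3*k + 2) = (k - 4)*(k + 1)*(k + 2)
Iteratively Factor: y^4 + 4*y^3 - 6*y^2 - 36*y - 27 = (y + 1)*(y^3 + 3*y^2 - 9*y - 27) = (y + 1)*(y + 3)*(y^2 - 9) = (y + 1)*(y + 3)^2*(y - 3)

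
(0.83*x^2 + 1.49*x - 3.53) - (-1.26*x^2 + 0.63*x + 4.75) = 2.09*x^2 + 0.86*x - 8.28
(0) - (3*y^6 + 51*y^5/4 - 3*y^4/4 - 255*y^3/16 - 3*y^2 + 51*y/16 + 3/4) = -3*y^6 - 51*y^5/4 + 3*y^4/4 + 255*y^3/16 + 3*y^2 - 51*y/16 - 3/4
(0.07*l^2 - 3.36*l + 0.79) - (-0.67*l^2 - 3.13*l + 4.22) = 0.74*l^2 - 0.23*l - 3.43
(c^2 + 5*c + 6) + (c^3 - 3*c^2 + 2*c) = c^3 - 2*c^2 + 7*c + 6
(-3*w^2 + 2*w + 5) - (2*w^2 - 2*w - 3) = -5*w^2 + 4*w + 8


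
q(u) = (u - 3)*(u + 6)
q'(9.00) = 21.00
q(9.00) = 90.00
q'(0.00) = 3.00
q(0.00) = -18.00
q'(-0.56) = 1.88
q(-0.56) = -19.37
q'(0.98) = 4.96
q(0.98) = -14.10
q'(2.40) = 7.80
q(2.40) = -5.04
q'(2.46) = 7.92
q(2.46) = -4.57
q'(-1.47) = 0.06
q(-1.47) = -20.25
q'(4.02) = 11.04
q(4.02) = 10.22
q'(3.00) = 9.00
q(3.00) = 0.00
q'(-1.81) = -0.62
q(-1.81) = -20.15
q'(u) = 2*u + 3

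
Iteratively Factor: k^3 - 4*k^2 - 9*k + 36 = (k - 3)*(k^2 - k - 12) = (k - 4)*(k - 3)*(k + 3)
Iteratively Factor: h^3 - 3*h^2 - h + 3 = (h - 1)*(h^2 - 2*h - 3) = (h - 3)*(h - 1)*(h + 1)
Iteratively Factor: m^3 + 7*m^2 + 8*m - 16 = (m + 4)*(m^2 + 3*m - 4) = (m - 1)*(m + 4)*(m + 4)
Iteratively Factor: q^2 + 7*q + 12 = (q + 4)*(q + 3)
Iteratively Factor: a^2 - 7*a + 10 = (a - 2)*(a - 5)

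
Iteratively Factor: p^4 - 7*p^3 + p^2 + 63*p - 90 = (p - 3)*(p^3 - 4*p^2 - 11*p + 30) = (p - 3)*(p - 2)*(p^2 - 2*p - 15) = (p - 5)*(p - 3)*(p - 2)*(p + 3)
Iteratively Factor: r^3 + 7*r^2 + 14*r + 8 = (r + 1)*(r^2 + 6*r + 8) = (r + 1)*(r + 2)*(r + 4)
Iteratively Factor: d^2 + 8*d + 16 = (d + 4)*(d + 4)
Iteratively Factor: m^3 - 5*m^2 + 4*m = (m - 1)*(m^2 - 4*m) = (m - 4)*(m - 1)*(m)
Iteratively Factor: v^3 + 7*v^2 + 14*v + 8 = (v + 1)*(v^2 + 6*v + 8) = (v + 1)*(v + 2)*(v + 4)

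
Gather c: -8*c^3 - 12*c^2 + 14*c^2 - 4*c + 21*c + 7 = -8*c^3 + 2*c^2 + 17*c + 7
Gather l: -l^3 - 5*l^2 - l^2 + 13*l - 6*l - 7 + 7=-l^3 - 6*l^2 + 7*l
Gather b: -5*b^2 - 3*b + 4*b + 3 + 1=-5*b^2 + b + 4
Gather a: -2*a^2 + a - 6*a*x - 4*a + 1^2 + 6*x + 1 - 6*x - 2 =-2*a^2 + a*(-6*x - 3)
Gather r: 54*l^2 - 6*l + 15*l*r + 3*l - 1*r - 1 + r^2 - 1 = 54*l^2 - 3*l + r^2 + r*(15*l - 1) - 2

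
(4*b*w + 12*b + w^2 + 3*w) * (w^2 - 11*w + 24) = 4*b*w^3 - 32*b*w^2 - 36*b*w + 288*b + w^4 - 8*w^3 - 9*w^2 + 72*w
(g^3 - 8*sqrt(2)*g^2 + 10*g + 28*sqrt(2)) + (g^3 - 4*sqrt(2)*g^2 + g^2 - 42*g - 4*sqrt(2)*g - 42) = 2*g^3 - 12*sqrt(2)*g^2 + g^2 - 32*g - 4*sqrt(2)*g - 42 + 28*sqrt(2)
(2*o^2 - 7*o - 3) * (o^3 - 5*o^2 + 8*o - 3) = 2*o^5 - 17*o^4 + 48*o^3 - 47*o^2 - 3*o + 9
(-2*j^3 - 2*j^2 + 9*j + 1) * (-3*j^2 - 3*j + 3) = 6*j^5 + 12*j^4 - 27*j^3 - 36*j^2 + 24*j + 3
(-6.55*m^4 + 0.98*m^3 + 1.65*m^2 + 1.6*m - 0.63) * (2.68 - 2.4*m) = 15.72*m^5 - 19.906*m^4 - 1.3336*m^3 + 0.582*m^2 + 5.8*m - 1.6884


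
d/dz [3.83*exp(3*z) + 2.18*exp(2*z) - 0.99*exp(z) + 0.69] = (11.49*exp(2*z) + 4.36*exp(z) - 0.99)*exp(z)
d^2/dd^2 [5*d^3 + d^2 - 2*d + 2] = 30*d + 2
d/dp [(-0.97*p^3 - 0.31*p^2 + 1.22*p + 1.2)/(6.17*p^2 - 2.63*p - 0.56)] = (-5.9849*p^4 + 5.1022*p^3 - 5.0825*p^2 - 14.4608*p + 2.4728)/(38.0689*p^4 - 32.4542*p^3 + 0.00649999999999817*p^2 + 2.9456*p + 0.3136)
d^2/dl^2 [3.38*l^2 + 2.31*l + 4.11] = 6.76000000000000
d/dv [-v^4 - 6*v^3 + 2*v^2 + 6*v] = -4*v^3 - 18*v^2 + 4*v + 6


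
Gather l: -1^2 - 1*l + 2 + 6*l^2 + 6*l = 6*l^2 + 5*l + 1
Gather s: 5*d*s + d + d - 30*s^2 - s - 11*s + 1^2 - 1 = 2*d - 30*s^2 + s*(5*d - 12)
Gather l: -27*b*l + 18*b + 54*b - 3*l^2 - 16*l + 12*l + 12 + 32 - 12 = 72*b - 3*l^2 + l*(-27*b - 4) + 32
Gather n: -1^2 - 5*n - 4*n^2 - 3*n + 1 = -4*n^2 - 8*n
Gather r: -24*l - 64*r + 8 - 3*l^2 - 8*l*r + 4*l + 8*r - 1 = -3*l^2 - 20*l + r*(-8*l - 56) + 7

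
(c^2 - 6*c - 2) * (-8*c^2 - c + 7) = -8*c^4 + 47*c^3 + 29*c^2 - 40*c - 14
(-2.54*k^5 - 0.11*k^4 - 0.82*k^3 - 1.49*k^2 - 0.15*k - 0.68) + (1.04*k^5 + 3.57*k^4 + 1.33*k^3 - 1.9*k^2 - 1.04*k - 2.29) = -1.5*k^5 + 3.46*k^4 + 0.51*k^3 - 3.39*k^2 - 1.19*k - 2.97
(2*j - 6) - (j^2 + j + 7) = -j^2 + j - 13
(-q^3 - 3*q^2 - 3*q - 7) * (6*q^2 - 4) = -6*q^5 - 18*q^4 - 14*q^3 - 30*q^2 + 12*q + 28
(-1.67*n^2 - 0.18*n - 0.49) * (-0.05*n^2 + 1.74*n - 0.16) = 0.0835*n^4 - 2.8968*n^3 - 0.0215*n^2 - 0.8238*n + 0.0784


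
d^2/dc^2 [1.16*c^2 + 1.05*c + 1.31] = 2.32000000000000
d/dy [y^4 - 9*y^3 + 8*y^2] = y*(4*y^2 - 27*y + 16)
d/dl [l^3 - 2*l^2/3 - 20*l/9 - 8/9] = 3*l^2 - 4*l/3 - 20/9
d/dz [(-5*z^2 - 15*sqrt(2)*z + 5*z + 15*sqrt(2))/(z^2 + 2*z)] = 15*(-z^2 + sqrt(2)*z^2 - 2*sqrt(2)*z - 2*sqrt(2))/(z^2*(z^2 + 4*z + 4))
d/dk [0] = 0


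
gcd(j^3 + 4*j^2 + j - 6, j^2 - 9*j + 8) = j - 1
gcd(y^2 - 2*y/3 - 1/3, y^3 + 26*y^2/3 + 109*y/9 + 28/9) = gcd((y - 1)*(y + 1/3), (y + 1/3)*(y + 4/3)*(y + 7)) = y + 1/3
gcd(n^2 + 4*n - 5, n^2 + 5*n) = n + 5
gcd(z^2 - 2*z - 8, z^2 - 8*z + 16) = z - 4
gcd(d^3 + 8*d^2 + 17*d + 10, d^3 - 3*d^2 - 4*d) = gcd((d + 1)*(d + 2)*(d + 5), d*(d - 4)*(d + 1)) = d + 1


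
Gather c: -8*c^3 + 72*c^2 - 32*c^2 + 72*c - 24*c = -8*c^3 + 40*c^2 + 48*c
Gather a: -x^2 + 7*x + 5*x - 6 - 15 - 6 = -x^2 + 12*x - 27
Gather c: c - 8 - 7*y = c - 7*y - 8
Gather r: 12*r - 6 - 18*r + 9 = 3 - 6*r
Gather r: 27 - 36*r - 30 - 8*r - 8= -44*r - 11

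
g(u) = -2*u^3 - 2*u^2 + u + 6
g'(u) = -6*u^2 - 4*u + 1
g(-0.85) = 4.93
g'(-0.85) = 0.07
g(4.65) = -233.68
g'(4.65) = -147.34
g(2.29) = -26.22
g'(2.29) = -39.62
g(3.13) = -71.79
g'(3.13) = -70.30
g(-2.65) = 26.52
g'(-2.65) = -30.54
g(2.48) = -34.33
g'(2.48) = -45.82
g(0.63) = 5.34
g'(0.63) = -3.90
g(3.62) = -111.46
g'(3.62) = -92.11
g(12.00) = -3726.00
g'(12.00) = -911.00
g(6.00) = -492.00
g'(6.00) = -239.00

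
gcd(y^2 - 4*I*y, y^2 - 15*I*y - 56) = 1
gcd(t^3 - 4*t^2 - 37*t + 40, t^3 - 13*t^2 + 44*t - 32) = t^2 - 9*t + 8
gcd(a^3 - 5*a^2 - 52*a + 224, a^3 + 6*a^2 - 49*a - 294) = a + 7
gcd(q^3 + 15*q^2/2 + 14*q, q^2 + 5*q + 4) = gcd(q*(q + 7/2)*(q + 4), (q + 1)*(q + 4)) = q + 4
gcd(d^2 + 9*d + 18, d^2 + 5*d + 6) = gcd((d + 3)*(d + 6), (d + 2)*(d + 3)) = d + 3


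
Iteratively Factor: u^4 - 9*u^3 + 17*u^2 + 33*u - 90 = (u - 3)*(u^3 - 6*u^2 - u + 30) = (u - 3)^2*(u^2 - 3*u - 10) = (u - 5)*(u - 3)^2*(u + 2)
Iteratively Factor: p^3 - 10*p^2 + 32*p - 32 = (p - 4)*(p^2 - 6*p + 8) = (p - 4)^2*(p - 2)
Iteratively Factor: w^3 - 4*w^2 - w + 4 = (w + 1)*(w^2 - 5*w + 4) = (w - 1)*(w + 1)*(w - 4)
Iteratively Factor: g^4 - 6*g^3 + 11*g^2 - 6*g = (g - 2)*(g^3 - 4*g^2 + 3*g) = (g - 2)*(g - 1)*(g^2 - 3*g) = (g - 3)*(g - 2)*(g - 1)*(g)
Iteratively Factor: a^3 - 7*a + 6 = (a + 3)*(a^2 - 3*a + 2) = (a - 1)*(a + 3)*(a - 2)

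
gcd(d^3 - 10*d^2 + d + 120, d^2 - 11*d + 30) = d - 5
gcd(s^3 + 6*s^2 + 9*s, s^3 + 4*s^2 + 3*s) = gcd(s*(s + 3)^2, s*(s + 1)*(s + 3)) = s^2 + 3*s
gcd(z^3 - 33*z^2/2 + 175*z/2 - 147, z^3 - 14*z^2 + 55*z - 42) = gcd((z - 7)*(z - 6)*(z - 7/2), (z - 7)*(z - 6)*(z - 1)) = z^2 - 13*z + 42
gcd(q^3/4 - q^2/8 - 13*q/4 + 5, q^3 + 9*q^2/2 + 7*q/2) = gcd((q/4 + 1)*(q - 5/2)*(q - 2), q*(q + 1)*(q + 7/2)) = 1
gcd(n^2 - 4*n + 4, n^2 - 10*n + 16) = n - 2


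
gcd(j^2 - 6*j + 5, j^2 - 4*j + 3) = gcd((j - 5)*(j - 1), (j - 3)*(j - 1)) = j - 1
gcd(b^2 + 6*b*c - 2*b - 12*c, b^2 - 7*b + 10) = b - 2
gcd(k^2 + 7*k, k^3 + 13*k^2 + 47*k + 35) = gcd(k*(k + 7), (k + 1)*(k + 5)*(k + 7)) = k + 7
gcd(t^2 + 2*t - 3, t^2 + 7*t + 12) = t + 3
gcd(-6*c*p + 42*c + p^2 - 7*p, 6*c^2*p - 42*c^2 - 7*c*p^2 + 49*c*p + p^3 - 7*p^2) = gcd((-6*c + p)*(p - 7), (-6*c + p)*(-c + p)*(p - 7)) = -6*c*p + 42*c + p^2 - 7*p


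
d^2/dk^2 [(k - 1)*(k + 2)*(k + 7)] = 6*k + 16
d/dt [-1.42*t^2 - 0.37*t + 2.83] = -2.84*t - 0.37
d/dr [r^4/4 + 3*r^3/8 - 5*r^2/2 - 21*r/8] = r^3 + 9*r^2/8 - 5*r - 21/8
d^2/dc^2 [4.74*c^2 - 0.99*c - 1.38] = 9.48000000000000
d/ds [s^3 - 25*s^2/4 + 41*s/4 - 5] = 3*s^2 - 25*s/2 + 41/4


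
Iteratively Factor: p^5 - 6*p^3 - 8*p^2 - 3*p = (p + 1)*(p^4 - p^3 - 5*p^2 - 3*p) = p*(p + 1)*(p^3 - p^2 - 5*p - 3) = p*(p + 1)^2*(p^2 - 2*p - 3) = p*(p + 1)^3*(p - 3)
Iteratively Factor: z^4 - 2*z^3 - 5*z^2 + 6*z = (z)*(z^3 - 2*z^2 - 5*z + 6) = z*(z + 2)*(z^2 - 4*z + 3) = z*(z - 3)*(z + 2)*(z - 1)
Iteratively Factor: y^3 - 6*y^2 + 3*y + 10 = (y + 1)*(y^2 - 7*y + 10) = (y - 5)*(y + 1)*(y - 2)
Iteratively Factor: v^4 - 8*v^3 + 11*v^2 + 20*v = (v)*(v^3 - 8*v^2 + 11*v + 20) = v*(v - 4)*(v^2 - 4*v - 5) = v*(v - 4)*(v + 1)*(v - 5)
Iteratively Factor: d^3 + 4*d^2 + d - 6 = (d + 3)*(d^2 + d - 2) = (d + 2)*(d + 3)*(d - 1)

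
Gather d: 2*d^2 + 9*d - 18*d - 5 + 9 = 2*d^2 - 9*d + 4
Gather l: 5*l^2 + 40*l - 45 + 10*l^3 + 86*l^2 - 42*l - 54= 10*l^3 + 91*l^2 - 2*l - 99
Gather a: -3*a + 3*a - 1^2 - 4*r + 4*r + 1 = 0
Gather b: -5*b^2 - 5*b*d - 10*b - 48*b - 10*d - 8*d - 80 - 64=-5*b^2 + b*(-5*d - 58) - 18*d - 144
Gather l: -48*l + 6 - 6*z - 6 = -48*l - 6*z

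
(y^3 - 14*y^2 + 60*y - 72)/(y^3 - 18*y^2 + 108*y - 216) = (y - 2)/(y - 6)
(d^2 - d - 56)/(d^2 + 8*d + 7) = (d - 8)/(d + 1)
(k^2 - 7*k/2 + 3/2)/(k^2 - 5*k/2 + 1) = (k - 3)/(k - 2)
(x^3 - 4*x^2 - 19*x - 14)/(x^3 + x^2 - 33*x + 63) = (x^3 - 4*x^2 - 19*x - 14)/(x^3 + x^2 - 33*x + 63)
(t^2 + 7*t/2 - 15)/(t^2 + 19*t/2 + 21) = (2*t - 5)/(2*t + 7)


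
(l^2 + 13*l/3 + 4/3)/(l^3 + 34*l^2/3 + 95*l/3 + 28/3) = 1/(l + 7)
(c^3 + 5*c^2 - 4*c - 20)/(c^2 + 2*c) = c + 3 - 10/c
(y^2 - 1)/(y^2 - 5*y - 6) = (y - 1)/(y - 6)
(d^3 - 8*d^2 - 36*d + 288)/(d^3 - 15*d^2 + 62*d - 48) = (d + 6)/(d - 1)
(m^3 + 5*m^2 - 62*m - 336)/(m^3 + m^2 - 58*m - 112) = (m + 6)/(m + 2)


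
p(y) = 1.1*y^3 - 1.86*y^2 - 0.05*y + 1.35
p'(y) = 3.3*y^2 - 3.72*y - 0.05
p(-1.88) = -12.44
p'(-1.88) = 18.61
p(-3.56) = -71.67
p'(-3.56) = 55.02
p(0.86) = 0.63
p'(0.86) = -0.81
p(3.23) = 18.85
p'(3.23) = 22.36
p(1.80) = 1.65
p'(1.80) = 3.95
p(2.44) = 6.13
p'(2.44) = 10.52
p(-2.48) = -26.74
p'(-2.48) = 29.47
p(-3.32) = -59.24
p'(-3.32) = 48.67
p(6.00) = 171.69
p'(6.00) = 96.43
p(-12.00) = -2166.69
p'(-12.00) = 519.79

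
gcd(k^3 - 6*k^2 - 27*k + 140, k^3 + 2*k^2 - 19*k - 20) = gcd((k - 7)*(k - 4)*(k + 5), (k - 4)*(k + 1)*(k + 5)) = k^2 + k - 20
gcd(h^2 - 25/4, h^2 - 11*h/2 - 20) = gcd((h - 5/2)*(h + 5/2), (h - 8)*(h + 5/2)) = h + 5/2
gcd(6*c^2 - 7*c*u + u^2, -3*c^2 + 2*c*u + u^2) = -c + u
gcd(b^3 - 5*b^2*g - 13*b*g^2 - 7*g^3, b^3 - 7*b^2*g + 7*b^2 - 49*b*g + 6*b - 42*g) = b - 7*g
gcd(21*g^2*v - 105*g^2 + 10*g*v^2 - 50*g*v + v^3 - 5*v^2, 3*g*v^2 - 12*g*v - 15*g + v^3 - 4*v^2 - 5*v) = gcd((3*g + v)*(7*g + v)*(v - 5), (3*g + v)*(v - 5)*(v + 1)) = 3*g*v - 15*g + v^2 - 5*v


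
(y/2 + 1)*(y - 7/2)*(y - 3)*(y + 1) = y^4/2 - 7*y^3/4 - 7*y^2/2 + 37*y/4 + 21/2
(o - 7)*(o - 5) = o^2 - 12*o + 35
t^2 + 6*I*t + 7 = (t - I)*(t + 7*I)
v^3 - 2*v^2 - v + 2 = (v - 2)*(v - 1)*(v + 1)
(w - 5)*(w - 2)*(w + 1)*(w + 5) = w^4 - w^3 - 27*w^2 + 25*w + 50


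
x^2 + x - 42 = (x - 6)*(x + 7)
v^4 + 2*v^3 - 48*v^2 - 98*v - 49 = (v - 7)*(v + 1)^2*(v + 7)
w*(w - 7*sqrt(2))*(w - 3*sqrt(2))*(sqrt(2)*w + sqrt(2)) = sqrt(2)*w^4 - 20*w^3 + sqrt(2)*w^3 - 20*w^2 + 42*sqrt(2)*w^2 + 42*sqrt(2)*w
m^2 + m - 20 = (m - 4)*(m + 5)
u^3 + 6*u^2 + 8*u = u*(u + 2)*(u + 4)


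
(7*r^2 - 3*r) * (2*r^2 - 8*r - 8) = 14*r^4 - 62*r^3 - 32*r^2 + 24*r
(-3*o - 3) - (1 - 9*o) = 6*o - 4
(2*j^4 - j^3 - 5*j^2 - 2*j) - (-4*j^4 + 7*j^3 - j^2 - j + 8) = 6*j^4 - 8*j^3 - 4*j^2 - j - 8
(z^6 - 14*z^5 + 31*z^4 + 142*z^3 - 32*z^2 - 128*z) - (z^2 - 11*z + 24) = z^6 - 14*z^5 + 31*z^4 + 142*z^3 - 33*z^2 - 117*z - 24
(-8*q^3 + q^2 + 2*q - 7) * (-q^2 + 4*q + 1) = 8*q^5 - 33*q^4 - 6*q^3 + 16*q^2 - 26*q - 7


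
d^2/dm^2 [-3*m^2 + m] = -6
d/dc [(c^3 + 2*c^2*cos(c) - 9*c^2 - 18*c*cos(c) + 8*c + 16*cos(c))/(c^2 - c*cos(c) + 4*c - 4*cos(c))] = (-3*c^4*sin(c) + c^4 + 15*c^3*sin(c) - 2*c^3*cos(c) + 8*c^3 + 84*c^2*sin(c) - 2*c^2*cos(c)^2 + 23*c^2*cos(c) - 44*c^2 - 96*c*sin(c) - 16*c*cos(c)^2 + 40*c*cos(c) + 88*cos(c)^2 - 96*cos(c))/((c + 4)^2*(c - cos(c))^2)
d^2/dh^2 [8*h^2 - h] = 16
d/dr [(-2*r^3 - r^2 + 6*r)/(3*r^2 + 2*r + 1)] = 2*(-3*r^4 - 4*r^3 - 13*r^2 - r + 3)/(9*r^4 + 12*r^3 + 10*r^2 + 4*r + 1)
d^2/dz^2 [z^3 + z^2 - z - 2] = 6*z + 2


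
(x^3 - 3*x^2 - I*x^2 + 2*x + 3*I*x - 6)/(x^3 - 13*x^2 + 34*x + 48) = (x^3 - x^2*(3 + I) + x*(2 + 3*I) - 6)/(x^3 - 13*x^2 + 34*x + 48)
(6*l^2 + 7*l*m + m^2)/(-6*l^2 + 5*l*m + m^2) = (-l - m)/(l - m)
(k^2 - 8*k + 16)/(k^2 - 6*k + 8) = (k - 4)/(k - 2)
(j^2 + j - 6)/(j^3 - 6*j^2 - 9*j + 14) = (j^2 + j - 6)/(j^3 - 6*j^2 - 9*j + 14)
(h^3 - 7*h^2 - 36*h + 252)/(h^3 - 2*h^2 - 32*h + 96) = (h^2 - 13*h + 42)/(h^2 - 8*h + 16)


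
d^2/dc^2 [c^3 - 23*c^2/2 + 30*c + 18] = 6*c - 23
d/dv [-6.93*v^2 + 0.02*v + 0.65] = 0.02 - 13.86*v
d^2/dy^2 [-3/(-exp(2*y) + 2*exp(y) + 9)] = 6*((1 - 2*exp(y))*(-exp(2*y) + 2*exp(y) + 9) - 4*(1 - exp(y))^2*exp(y))*exp(y)/(-exp(2*y) + 2*exp(y) + 9)^3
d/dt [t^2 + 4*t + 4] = 2*t + 4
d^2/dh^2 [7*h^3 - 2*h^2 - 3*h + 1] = 42*h - 4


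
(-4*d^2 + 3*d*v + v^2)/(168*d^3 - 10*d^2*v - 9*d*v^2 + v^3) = (-d + v)/(42*d^2 - 13*d*v + v^2)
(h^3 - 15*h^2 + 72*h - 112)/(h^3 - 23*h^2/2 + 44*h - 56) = 2*(h - 7)/(2*h - 7)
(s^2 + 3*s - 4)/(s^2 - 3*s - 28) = (s - 1)/(s - 7)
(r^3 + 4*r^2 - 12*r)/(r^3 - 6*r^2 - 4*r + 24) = r*(r + 6)/(r^2 - 4*r - 12)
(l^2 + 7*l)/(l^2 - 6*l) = (l + 7)/(l - 6)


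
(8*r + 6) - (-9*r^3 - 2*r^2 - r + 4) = 9*r^3 + 2*r^2 + 9*r + 2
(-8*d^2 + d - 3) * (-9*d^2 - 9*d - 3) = 72*d^4 + 63*d^3 + 42*d^2 + 24*d + 9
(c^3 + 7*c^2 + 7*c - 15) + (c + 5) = c^3 + 7*c^2 + 8*c - 10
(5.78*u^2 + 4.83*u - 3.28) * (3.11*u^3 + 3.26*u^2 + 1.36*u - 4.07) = 17.9758*u^5 + 33.8641*u^4 + 13.4058*u^3 - 27.6486*u^2 - 24.1189*u + 13.3496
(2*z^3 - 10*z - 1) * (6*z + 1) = 12*z^4 + 2*z^3 - 60*z^2 - 16*z - 1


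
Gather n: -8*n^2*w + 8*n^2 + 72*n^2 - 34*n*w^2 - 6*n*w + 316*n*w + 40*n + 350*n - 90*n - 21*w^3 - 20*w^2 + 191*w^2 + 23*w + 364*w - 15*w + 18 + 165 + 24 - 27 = n^2*(80 - 8*w) + n*(-34*w^2 + 310*w + 300) - 21*w^3 + 171*w^2 + 372*w + 180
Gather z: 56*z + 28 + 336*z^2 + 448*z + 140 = 336*z^2 + 504*z + 168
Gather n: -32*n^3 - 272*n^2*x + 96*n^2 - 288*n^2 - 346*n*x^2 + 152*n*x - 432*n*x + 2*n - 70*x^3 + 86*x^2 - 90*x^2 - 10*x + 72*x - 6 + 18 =-32*n^3 + n^2*(-272*x - 192) + n*(-346*x^2 - 280*x + 2) - 70*x^3 - 4*x^2 + 62*x + 12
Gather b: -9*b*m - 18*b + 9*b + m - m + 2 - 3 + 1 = b*(-9*m - 9)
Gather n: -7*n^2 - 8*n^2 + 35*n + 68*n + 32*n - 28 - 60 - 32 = -15*n^2 + 135*n - 120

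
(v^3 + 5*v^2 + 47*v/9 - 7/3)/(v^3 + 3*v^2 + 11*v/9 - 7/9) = (v + 3)/(v + 1)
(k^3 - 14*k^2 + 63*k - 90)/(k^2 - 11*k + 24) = (k^2 - 11*k + 30)/(k - 8)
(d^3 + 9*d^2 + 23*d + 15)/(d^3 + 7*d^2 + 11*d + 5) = (d + 3)/(d + 1)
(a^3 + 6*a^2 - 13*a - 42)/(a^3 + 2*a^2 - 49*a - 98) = (a - 3)/(a - 7)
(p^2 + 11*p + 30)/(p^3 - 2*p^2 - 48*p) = (p + 5)/(p*(p - 8))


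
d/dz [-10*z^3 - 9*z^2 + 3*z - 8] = -30*z^2 - 18*z + 3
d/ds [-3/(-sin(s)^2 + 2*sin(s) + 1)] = 6*(1 - sin(s))*cos(s)/(2*sin(s) + cos(s)^2)^2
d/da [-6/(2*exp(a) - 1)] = 12*exp(a)/(2*exp(a) - 1)^2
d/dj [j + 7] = 1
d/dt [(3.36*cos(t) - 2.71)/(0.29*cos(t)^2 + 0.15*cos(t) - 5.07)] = (0.9744*cos(t)^2 - 1.5718*cos(t) + 16.6287)*sin(t)/(0.0841*cos(t)^4 + 0.087*cos(t)^3 - 2.9181*cos(t)^2 - 1.521*cos(t) + 25.7049)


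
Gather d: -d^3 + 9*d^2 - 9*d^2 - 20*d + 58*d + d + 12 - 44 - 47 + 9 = -d^3 + 39*d - 70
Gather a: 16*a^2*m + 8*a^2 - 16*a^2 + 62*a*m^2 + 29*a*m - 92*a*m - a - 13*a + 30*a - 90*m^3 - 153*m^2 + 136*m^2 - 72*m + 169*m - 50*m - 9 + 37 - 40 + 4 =a^2*(16*m - 8) + a*(62*m^2 - 63*m + 16) - 90*m^3 - 17*m^2 + 47*m - 8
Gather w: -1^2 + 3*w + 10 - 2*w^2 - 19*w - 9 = -2*w^2 - 16*w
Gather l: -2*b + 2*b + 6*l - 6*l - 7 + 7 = 0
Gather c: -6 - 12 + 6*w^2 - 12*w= 6*w^2 - 12*w - 18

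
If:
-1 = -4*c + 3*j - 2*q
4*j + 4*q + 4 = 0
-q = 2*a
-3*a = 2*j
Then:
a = 2/7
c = 3/14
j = -3/7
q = -4/7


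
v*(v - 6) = v^2 - 6*v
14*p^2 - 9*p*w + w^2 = (-7*p + w)*(-2*p + w)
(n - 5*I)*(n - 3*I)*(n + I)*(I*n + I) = I*n^4 + 7*n^3 + I*n^3 + 7*n^2 - 7*I*n^2 + 15*n - 7*I*n + 15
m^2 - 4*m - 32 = (m - 8)*(m + 4)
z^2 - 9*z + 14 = (z - 7)*(z - 2)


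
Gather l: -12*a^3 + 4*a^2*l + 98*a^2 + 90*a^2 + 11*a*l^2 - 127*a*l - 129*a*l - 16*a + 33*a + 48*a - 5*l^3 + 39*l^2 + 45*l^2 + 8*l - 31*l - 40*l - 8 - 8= -12*a^3 + 188*a^2 + 65*a - 5*l^3 + l^2*(11*a + 84) + l*(4*a^2 - 256*a - 63) - 16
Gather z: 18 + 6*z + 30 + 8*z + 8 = 14*z + 56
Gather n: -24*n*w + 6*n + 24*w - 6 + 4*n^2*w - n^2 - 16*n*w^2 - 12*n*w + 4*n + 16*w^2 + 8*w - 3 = n^2*(4*w - 1) + n*(-16*w^2 - 36*w + 10) + 16*w^2 + 32*w - 9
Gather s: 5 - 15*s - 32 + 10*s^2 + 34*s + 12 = 10*s^2 + 19*s - 15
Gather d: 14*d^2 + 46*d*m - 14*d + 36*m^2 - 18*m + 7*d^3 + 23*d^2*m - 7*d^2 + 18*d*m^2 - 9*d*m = 7*d^3 + d^2*(23*m + 7) + d*(18*m^2 + 37*m - 14) + 36*m^2 - 18*m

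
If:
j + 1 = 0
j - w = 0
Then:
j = -1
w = -1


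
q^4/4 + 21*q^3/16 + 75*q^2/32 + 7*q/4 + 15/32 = (q/2 + 1/2)^2*(q + 3/4)*(q + 5/2)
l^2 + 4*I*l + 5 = (l - I)*(l + 5*I)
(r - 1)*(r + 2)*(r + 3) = r^3 + 4*r^2 + r - 6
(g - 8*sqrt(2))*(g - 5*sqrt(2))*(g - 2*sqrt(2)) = g^3 - 15*sqrt(2)*g^2 + 132*g - 160*sqrt(2)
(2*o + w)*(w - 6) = 2*o*w - 12*o + w^2 - 6*w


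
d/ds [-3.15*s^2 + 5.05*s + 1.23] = 5.05 - 6.3*s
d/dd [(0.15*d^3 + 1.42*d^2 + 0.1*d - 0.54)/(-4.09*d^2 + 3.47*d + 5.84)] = (-0.6135*d^4 + 1.041*d^3 + 7.9644*d^2 + 12.1684*d + 2.4578)/(16.7281*d^4 - 28.3846*d^3 - 35.7303*d^2 + 40.5296*d + 34.1056)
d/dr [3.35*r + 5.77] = 3.35000000000000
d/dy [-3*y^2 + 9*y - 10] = 9 - 6*y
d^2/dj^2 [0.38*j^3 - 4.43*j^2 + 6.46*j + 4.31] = 2.28*j - 8.86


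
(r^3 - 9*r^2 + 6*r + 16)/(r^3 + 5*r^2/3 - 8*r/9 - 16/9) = 9*(r^3 - 9*r^2 + 6*r + 16)/(9*r^3 + 15*r^2 - 8*r - 16)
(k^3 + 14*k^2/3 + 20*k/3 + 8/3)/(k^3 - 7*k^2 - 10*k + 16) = (3*k^2 + 8*k + 4)/(3*(k^2 - 9*k + 8))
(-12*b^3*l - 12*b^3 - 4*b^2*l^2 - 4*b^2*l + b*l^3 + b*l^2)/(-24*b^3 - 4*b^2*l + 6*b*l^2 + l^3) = b*(6*b*l + 6*b - l^2 - l)/(12*b^2 - 4*b*l - l^2)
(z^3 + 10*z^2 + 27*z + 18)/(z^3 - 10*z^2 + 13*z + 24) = (z^2 + 9*z + 18)/(z^2 - 11*z + 24)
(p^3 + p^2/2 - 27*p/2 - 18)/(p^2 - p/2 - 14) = (2*p^2 + 9*p + 9)/(2*p + 7)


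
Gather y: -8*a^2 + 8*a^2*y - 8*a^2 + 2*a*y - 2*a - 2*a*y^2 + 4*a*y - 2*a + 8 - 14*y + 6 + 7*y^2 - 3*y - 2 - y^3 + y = -16*a^2 - 4*a - y^3 + y^2*(7 - 2*a) + y*(8*a^2 + 6*a - 16) + 12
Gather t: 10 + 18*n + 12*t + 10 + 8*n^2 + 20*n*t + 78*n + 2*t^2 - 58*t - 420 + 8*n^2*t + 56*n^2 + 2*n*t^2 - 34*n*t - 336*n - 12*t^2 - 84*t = 64*n^2 - 240*n + t^2*(2*n - 10) + t*(8*n^2 - 14*n - 130) - 400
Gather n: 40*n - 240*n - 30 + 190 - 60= 100 - 200*n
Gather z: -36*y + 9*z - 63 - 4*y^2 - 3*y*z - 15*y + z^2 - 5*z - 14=-4*y^2 - 51*y + z^2 + z*(4 - 3*y) - 77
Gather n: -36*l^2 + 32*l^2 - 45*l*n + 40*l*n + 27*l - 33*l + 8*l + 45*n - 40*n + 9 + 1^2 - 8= -4*l^2 + 2*l + n*(5 - 5*l) + 2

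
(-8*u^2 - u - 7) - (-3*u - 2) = -8*u^2 + 2*u - 5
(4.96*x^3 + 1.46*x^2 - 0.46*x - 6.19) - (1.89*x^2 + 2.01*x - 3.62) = 4.96*x^3 - 0.43*x^2 - 2.47*x - 2.57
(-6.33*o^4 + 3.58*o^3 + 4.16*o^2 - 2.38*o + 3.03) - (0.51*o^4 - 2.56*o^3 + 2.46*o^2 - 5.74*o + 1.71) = -6.84*o^4 + 6.14*o^3 + 1.7*o^2 + 3.36*o + 1.32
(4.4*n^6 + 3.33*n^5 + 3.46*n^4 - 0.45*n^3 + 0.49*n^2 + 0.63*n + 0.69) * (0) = 0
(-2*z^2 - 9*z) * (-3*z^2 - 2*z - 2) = 6*z^4 + 31*z^3 + 22*z^2 + 18*z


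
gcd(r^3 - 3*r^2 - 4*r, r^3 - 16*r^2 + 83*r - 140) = r - 4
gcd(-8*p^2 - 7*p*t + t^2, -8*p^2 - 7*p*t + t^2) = 8*p^2 + 7*p*t - t^2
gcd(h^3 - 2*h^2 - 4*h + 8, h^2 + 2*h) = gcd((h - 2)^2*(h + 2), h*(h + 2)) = h + 2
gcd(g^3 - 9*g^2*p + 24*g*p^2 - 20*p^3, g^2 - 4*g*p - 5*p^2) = -g + 5*p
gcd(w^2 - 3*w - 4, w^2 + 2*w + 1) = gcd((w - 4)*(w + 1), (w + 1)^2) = w + 1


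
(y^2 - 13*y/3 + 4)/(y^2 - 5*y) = (y^2 - 13*y/3 + 4)/(y*(y - 5))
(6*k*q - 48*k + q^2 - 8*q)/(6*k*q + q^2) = (q - 8)/q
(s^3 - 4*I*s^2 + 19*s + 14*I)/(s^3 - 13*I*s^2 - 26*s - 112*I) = (s + I)/(s - 8*I)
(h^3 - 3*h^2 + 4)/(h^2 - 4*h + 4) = h + 1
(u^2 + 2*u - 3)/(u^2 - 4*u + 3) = (u + 3)/(u - 3)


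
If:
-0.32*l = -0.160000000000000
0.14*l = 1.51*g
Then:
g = 0.05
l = 0.50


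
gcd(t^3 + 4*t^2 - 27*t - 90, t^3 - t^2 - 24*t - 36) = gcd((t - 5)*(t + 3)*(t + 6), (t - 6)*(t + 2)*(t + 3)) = t + 3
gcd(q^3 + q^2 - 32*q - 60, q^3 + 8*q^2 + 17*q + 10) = q^2 + 7*q + 10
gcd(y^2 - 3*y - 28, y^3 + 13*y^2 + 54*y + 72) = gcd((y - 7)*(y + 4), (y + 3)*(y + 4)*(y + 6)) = y + 4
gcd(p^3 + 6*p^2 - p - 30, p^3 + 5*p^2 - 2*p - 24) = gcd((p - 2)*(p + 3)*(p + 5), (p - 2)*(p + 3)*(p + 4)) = p^2 + p - 6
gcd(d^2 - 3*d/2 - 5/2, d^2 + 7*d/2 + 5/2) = d + 1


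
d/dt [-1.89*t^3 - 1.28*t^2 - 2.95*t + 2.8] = -5.67*t^2 - 2.56*t - 2.95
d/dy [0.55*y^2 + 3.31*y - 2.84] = 1.1*y + 3.31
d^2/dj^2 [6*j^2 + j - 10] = 12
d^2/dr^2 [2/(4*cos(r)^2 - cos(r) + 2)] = 2*(64*sin(r)^4 - sin(r)^2 + 17*cos(r) - 3*cos(3*r) - 49)/(4*sin(r)^2 + cos(r) - 6)^3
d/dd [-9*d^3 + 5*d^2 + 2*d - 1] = -27*d^2 + 10*d + 2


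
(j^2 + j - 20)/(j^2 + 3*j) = (j^2 + j - 20)/(j*(j + 3))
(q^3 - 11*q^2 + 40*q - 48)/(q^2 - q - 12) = (q^2 - 7*q + 12)/(q + 3)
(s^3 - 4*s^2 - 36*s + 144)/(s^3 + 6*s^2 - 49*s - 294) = (s^2 - 10*s + 24)/(s^2 - 49)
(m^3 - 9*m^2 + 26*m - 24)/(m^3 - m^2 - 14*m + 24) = (m - 4)/(m + 4)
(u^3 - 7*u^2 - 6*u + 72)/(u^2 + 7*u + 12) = (u^2 - 10*u + 24)/(u + 4)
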